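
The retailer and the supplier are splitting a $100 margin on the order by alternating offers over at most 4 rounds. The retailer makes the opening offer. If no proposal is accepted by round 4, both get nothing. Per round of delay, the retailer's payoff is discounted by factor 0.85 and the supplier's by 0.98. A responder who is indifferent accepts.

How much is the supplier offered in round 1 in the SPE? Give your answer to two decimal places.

Round 4 (the supplier proposes): rejection yields 0 for the retailer; the supplier offers 0 and keeps 100.
Round 3 (the retailer proposes): the supplier can get 100 next round, worth 0.98 × 100 = 98 now; the retailer offers that and keeps 2.
Round 2 (the supplier proposes): the retailer can get 2 next round, worth 0.85 × 2 = 1.7 now; the supplier offers that and keeps 98.3.
Round 1 (the retailer proposes): the supplier can get 98.3 next round, worth 0.98 × 98.3 = 96.334 now. The retailer offers 96.334 and keeps 100 − 96.334 = 3.666.

96.33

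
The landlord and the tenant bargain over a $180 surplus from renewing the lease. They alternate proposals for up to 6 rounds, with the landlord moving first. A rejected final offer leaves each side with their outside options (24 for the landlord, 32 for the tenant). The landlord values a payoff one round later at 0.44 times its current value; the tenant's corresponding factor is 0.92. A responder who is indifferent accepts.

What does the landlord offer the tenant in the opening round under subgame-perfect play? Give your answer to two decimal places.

Work backward from the last round.
Round 6 (the tenant proposes): the landlord gets 24 if talks fail, so the tenant offers 24 and keeps 156.
Round 5 (the landlord proposes): the tenant can get 156 next round, worth 0.92 × 156 = 143.52 now. The landlord offers 143.52 and keeps 180 − 143.52 = 36.48.
Round 4 (the tenant proposes): the landlord can get 36.48 next round, worth 0.44 × 36.48 = 16.0512 now, so the tenant offers 16.0512, keeping 163.9488.
Round 3 (the landlord proposes): the tenant can get 163.9488 next round, worth 0.92 × 163.9488 = 150.832896 now; the landlord offers that and keeps 29.167104.
Round 2 (the tenant proposes): the landlord can get 29.167104 next round, worth 0.44 × 29.167104 = 12.83352576 now, so the tenant offers 12.83352576, keeping 167.16647424.
Round 1 (the landlord proposes): the tenant can get 167.16647424 next round, worth 0.92 × 167.16647424 = 153.7931563008 now, so the landlord offers 153.7931563008, keeping 26.2068436992.

153.79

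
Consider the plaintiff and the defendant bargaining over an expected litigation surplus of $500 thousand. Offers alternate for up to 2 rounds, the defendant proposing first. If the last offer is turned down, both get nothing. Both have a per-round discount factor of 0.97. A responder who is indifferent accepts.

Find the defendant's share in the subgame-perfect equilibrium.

By backward induction:
Round 2 (the plaintiff proposes): rejection yields 0 for the defendant; the plaintiff offers 0 and keeps 500.
Round 1 (the defendant proposes): the plaintiff can get 500 next round, worth 0.97 × 500 = 485 now, so the defendant offers 485, keeping 15.

15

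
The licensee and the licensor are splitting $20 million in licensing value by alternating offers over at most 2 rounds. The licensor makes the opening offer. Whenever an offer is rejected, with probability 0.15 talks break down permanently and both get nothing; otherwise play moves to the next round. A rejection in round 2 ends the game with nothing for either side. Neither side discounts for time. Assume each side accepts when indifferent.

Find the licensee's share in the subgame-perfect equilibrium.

By backward induction:
Round 2 (the licensee proposes): the licensor will accept anything ≥ 0, so the licensee offers 0 and keeps 20.
Round 1 (the licensor proposes): rejecting gives the licensee an expected 0.85 × 20 = 17; the licensor offers that and keeps 3.

17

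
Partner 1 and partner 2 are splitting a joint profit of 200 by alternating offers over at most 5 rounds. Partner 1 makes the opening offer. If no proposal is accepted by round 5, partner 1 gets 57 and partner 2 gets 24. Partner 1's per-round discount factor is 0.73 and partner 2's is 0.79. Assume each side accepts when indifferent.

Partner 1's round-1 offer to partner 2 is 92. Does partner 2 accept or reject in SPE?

Accept

Round 5 (partner 1 proposes): partner 2 gets 24 if talks fail, so partner 1 offers 24 and keeps 176.
Round 4 (partner 2 proposes): partner 1 can get 176 next round, worth 0.73 × 176 = 128.48 now; partner 2 offers that and keeps 71.52.
Round 3 (partner 1 proposes): partner 2 can get 71.52 next round, worth 0.79 × 71.52 = 56.5008 now. Partner 1 offers 56.5008 and keeps 200 − 56.5008 = 143.4992.
Round 2 (partner 2 proposes): partner 1 can get 143.4992 next round, worth 0.73 × 143.4992 = 104.754416 now. Partner 2 offers 104.754416 and keeps 200 − 104.754416 = 95.245584.
So by rejecting in round 1, partner 2 gets 95.245584 next round, worth 0.79 × 95.245584 = 75.24401136 now.
Offer 92 ≥ 75.24401136, so partner 2 accepts.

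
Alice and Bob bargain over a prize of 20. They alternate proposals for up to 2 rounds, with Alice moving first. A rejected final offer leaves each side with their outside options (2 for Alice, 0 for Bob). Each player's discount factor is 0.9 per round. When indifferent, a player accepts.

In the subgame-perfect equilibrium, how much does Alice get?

Round 2 (Bob proposes): Alice gets 2 if talks fail, so Bob offers 2 and keeps 18.
Round 1 (Alice proposes): Bob can get 18 next round, worth 0.9 × 18 = 16.2 now; Alice offers that and keeps 3.8.

3.8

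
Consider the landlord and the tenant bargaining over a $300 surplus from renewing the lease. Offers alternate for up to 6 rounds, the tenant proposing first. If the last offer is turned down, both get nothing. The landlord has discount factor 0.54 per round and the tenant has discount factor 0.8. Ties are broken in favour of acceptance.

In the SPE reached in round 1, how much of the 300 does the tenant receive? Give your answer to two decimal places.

Round 6 (the landlord proposes): rejection yields 0 for the tenant; the landlord offers 0 and keeps 300.
Round 5 (the tenant proposes): the landlord can get 300 next round, worth 0.54 × 300 = 162 now. The tenant offers 162 and keeps 300 − 162 = 138.
Round 4 (the landlord proposes): the tenant can get 138 next round, worth 0.8 × 138 = 110.4 now. The landlord offers 110.4 and keeps 300 − 110.4 = 189.6.
Round 3 (the tenant proposes): the landlord can get 189.6 next round, worth 0.54 × 189.6 = 102.384 now. The tenant offers 102.384 and keeps 300 − 102.384 = 197.616.
Round 2 (the landlord proposes): the tenant can get 197.616 next round, worth 0.8 × 197.616 = 158.0928 now; the landlord offers that and keeps 141.9072.
Round 1 (the tenant proposes): the landlord can get 141.9072 next round, worth 0.54 × 141.9072 = 76.629888 now, so the tenant offers 76.629888, keeping 223.370112.

223.37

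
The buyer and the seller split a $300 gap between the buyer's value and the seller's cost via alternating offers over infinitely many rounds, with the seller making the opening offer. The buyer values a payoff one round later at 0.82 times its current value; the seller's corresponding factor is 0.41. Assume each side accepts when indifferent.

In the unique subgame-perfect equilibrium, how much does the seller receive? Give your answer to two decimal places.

81.35

When the seller proposes, the buyer accepts any offer worth at least 0.82 times what the buyer would get by proposing next round; and vice versa.
This gives x = 300 − 0.82y and y = 300 − 0.41x, where x and y are each side's share when it proposes.
Hence (1 − 0.82·0.41)x = 300(1 − 0.82), i.e. 0.6638·x = 54.
x ≈ 81.3498; the buyer's share is 300 − x ≈ 218.6502.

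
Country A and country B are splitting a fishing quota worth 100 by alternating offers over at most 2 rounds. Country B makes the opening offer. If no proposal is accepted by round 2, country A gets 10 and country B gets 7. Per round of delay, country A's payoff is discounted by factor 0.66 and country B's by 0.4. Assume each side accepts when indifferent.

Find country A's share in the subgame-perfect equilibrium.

61.38

Round 2 (country A proposes): country B gets 7 if talks fail, so country A offers 7 and keeps 93.
Round 1 (country B proposes): country A can get 93 next round, worth 0.66 × 93 = 61.38 now, so country B offers 61.38, keeping 38.62.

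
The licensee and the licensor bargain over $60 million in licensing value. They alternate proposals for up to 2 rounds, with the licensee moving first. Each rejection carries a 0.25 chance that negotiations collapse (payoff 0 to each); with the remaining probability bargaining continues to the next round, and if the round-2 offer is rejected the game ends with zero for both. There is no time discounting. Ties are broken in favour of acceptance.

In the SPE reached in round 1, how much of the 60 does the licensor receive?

45

Round 2 (the licensor proposes): rejection yields 0 for the licensee; the licensor offers 0 and keeps 60.
Round 1 (the licensee proposes): rejecting gives the licensor an expected 0.75 × 60 = 45, so the licensee offers 45, keeping 15.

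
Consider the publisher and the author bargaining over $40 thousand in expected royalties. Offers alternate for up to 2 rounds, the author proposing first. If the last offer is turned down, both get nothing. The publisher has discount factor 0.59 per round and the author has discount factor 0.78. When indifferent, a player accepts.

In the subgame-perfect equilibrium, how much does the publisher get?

23.6

Round 2 (the publisher proposes): the author will accept anything ≥ 0, so the publisher offers 0 and keeps 40.
Round 1 (the author proposes): the publisher can get 40 next round, worth 0.59 × 40 = 23.6 now. The author offers 23.6 and keeps 40 − 23.6 = 16.4.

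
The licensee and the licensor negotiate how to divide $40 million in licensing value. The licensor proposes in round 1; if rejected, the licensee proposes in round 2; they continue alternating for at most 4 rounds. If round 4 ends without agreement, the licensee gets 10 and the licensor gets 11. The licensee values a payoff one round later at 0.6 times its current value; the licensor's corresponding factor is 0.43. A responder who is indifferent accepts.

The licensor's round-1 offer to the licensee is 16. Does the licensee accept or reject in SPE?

Reject

Round 4 (the licensee proposes): the licensor gets 11 if talks fail, so the licensee offers 11 and keeps 29.
Round 3 (the licensor proposes): the licensee can get 29 next round, worth 0.6 × 29 = 17.4 now; the licensor offers that and keeps 22.6.
Round 2 (the licensee proposes): the licensor can get 22.6 next round, worth 0.43 × 22.6 = 9.718 now; the licensee offers that and keeps 30.282.
So by rejecting in round 1, the licensee gets 30.282 next round, worth 0.6 × 30.282 = 18.1692 now.
Offer 16 < 18.1692, so the licensee rejects.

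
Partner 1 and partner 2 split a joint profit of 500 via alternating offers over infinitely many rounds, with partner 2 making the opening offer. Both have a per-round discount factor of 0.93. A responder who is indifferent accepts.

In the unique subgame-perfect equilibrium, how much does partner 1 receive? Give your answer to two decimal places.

In a stationary SPE each proposer offers the other exactly their discounted continuation value.
If partner 2 keeps x when proposing and partner 1 keeps y when proposing, then x = 500 − 0.93y and y = 500 − 0.93x.
Solving: x = 500(1 − 0.93) / (1 − 0.93·0.93) = 35 / 0.1351 ≈ 259.0674.
Partner 1 gets 500 − 259.0674 ≈ 240.9326.

240.93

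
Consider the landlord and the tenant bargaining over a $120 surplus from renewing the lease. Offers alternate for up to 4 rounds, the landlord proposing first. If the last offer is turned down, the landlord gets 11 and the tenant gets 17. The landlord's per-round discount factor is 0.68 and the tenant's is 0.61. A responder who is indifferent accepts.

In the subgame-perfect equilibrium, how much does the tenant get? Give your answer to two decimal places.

51.00

Round 4 (the tenant proposes): the landlord gets 11 if talks fail, so the tenant offers 11 and keeps 109.
Round 3 (the landlord proposes): the tenant can get 109 next round, worth 0.61 × 109 = 66.49 now; the landlord offers that and keeps 53.51.
Round 2 (the tenant proposes): the landlord can get 53.51 next round, worth 0.68 × 53.51 = 36.3868 now; the tenant offers that and keeps 83.6132.
Round 1 (the landlord proposes): the tenant can get 83.6132 next round, worth 0.61 × 83.6132 = 51.004052 now; the landlord offers that and keeps 68.995948.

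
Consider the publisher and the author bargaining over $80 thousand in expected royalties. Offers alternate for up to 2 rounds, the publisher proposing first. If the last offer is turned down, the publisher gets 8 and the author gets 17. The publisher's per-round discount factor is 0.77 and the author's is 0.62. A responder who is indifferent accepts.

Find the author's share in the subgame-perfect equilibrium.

By backward induction:
Round 2 (the author proposes): the publisher gets 8 if talks fail, so the author offers 8 and keeps 72.
Round 1 (the publisher proposes): the author can get 72 next round, worth 0.62 × 72 = 44.64 now. The publisher offers 44.64 and keeps 80 − 44.64 = 35.36.

44.64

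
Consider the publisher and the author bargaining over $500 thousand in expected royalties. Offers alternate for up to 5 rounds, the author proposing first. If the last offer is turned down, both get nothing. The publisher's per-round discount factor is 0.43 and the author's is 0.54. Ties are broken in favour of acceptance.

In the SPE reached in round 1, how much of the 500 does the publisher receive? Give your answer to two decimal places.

121.86

By backward induction:
Round 5 (the author proposes): the publisher will accept anything ≥ 0, so the author offers 0 and keeps 500.
Round 4 (the publisher proposes): the author can get 500 next round, worth 0.54 × 500 = 270 now; the publisher offers that and keeps 230.
Round 3 (the author proposes): the publisher can get 230 next round, worth 0.43 × 230 = 98.9 now; the author offers that and keeps 401.1.
Round 2 (the publisher proposes): the author can get 401.1 next round, worth 0.54 × 401.1 = 216.594 now; the publisher offers that and keeps 283.406.
Round 1 (the author proposes): the publisher can get 283.406 next round, worth 0.43 × 283.406 = 121.86458 now, so the author offers 121.86458, keeping 378.13542.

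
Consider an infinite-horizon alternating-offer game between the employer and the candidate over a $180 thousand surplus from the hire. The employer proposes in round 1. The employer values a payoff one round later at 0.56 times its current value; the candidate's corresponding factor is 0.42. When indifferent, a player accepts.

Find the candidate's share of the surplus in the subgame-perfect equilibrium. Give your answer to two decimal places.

43.49

In a stationary SPE each proposer offers the other exactly their discounted continuation value.
If the employer keeps x when proposing and the candidate keeps y when proposing, then x = 180 − 0.42y and y = 180 − 0.56x.
Solving: x = 180(1 − 0.42) / (1 − 0.56·0.42) = 104.4 / 0.7648 ≈ 136.5063.
The candidate gets 180 − 136.5063 ≈ 43.4937.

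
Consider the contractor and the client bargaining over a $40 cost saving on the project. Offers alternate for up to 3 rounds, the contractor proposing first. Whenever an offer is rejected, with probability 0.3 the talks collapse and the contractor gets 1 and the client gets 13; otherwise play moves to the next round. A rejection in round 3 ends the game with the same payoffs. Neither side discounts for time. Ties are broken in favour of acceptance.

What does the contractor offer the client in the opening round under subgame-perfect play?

18.46

By backward induction:
Round 3 (the contractor proposes): the client gets 13 if talks fail, so the contractor offers 13 and keeps 27.
Round 2 (the client proposes): rejecting gives the contractor an expected 0.7 × 27 + 0.3 × 1 = 19.2; the client offers that and keeps 20.8.
Round 1 (the contractor proposes): rejecting gives the client an expected 0.7 × 20.8 + 0.3 × 13 = 18.46; the contractor offers that and keeps 21.54.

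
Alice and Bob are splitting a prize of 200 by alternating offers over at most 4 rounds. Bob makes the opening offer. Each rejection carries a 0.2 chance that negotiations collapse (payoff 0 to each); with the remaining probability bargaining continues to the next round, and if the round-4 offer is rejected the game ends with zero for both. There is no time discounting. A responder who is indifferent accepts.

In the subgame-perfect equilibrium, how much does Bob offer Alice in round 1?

134.4

Round 4 (Alice proposes): Bob will accept anything ≥ 0, so Alice offers 0 and keeps 200.
Round 3 (Bob proposes): rejecting gives Alice an expected 0.8 × 200 = 160, so Bob offers 160, keeping 40.
Round 2 (Alice proposes): rejecting gives Bob an expected 0.8 × 40 = 32. Alice offers 32 and keeps 200 − 32 = 168.
Round 1 (Bob proposes): rejecting gives Alice an expected 0.8 × 168 = 134.4, so Bob offers 134.4, keeping 65.6.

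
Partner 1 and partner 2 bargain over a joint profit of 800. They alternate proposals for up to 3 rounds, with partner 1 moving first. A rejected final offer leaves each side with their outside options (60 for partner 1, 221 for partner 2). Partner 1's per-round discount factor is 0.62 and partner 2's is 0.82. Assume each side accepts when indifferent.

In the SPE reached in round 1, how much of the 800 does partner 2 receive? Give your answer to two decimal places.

361.64

Round 3 (partner 1 proposes): partner 2 gets 221 if talks fail, so partner 1 offers 221 and keeps 579.
Round 2 (partner 2 proposes): partner 1 can get 579 next round, worth 0.62 × 579 = 358.98 now; partner 2 offers that and keeps 441.02.
Round 1 (partner 1 proposes): partner 2 can get 441.02 next round, worth 0.82 × 441.02 = 361.6364 now; partner 1 offers that and keeps 438.3636.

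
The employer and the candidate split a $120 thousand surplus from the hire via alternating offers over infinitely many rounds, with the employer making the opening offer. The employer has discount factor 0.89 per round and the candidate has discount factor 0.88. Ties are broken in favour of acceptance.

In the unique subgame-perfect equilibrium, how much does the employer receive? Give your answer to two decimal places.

When the employer proposes, the candidate accepts any offer worth at least 0.88 times what the candidate would get by proposing next round; and vice versa.
This gives x = 120 − 0.88y and y = 120 − 0.89x, where x and y are each side's share when it proposes.
Hence (1 − 0.88·0.89)x = 120(1 − 0.88), i.e. 0.2168·x = 14.4.
x ≈ 66.4207; the candidate's share is 120 − x ≈ 53.5793.

66.42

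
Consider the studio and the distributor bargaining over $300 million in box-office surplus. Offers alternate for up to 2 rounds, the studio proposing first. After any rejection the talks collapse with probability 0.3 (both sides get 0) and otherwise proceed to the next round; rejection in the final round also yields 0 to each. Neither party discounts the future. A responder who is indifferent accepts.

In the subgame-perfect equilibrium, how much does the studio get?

Round 2 (the distributor proposes): the studio will accept anything ≥ 0, so the distributor offers 0 and keeps 300.
Round 1 (the studio proposes): rejecting gives the distributor an expected 0.7 × 300 = 210. The studio offers 210 and keeps 300 − 210 = 90.

90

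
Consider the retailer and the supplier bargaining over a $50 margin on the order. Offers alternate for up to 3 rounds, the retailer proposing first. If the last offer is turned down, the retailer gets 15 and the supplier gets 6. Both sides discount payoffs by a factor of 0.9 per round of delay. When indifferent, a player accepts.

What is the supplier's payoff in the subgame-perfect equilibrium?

9.36

Work backward from the last round.
Round 3 (the retailer proposes): the supplier gets 6 if talks fail, so the retailer offers 6 and keeps 44.
Round 2 (the supplier proposes): the retailer can get 44 next round, worth 0.9 × 44 = 39.6 now. The supplier offers 39.6 and keeps 50 − 39.6 = 10.4.
Round 1 (the retailer proposes): the supplier can get 10.4 next round, worth 0.9 × 10.4 = 9.36 now. The retailer offers 9.36 and keeps 50 − 9.36 = 40.64.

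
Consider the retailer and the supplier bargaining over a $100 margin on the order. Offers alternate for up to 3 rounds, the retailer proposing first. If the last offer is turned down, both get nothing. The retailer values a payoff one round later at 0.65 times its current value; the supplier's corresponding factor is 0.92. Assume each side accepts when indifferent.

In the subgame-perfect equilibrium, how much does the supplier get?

Solve by backward induction from round 3.
Round 3 (the retailer proposes): rejection yields 0 for the supplier; the retailer offers 0 and keeps 100.
Round 2 (the supplier proposes): the retailer can get 100 next round, worth 0.65 × 100 = 65 now, so the supplier offers 65, keeping 35.
Round 1 (the retailer proposes): the supplier can get 35 next round, worth 0.92 × 35 = 32.2 now; the retailer offers that and keeps 67.8.

32.2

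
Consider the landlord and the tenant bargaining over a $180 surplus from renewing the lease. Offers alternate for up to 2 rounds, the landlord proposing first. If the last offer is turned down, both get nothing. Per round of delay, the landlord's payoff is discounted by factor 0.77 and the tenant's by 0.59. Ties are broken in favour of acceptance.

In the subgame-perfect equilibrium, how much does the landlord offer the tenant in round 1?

Work backward from the last round.
Round 2 (the tenant proposes): the landlord will accept anything ≥ 0, so the tenant offers 0 and keeps 180.
Round 1 (the landlord proposes): the tenant can get 180 next round, worth 0.59 × 180 = 106.2 now, so the landlord offers 106.2, keeping 73.8.

106.2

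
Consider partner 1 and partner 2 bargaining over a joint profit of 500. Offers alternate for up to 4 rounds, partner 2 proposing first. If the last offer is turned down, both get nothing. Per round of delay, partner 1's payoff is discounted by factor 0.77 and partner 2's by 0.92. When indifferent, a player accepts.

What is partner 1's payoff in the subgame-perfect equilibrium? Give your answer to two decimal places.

Round 4 (partner 1 proposes): partner 2 will accept anything ≥ 0, so partner 1 offers 0 and keeps 500.
Round 3 (partner 2 proposes): partner 1 can get 500 next round, worth 0.77 × 500 = 385 now, so partner 2 offers 385, keeping 115.
Round 2 (partner 1 proposes): partner 2 can get 115 next round, worth 0.92 × 115 = 105.8 now; partner 1 offers that and keeps 394.2.
Round 1 (partner 2 proposes): partner 1 can get 394.2 next round, worth 0.77 × 394.2 = 303.534 now; partner 2 offers that and keeps 196.466.

303.53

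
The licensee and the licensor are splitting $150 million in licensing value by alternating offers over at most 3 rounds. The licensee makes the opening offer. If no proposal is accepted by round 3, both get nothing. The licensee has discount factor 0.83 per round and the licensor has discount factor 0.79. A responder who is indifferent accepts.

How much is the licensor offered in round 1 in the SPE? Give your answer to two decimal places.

20.15

Round 3 (the licensee proposes): the licensor will accept anything ≥ 0, so the licensee offers 0 and keeps 150.
Round 2 (the licensor proposes): the licensee can get 150 next round, worth 0.83 × 150 = 124.5 now; the licensor offers that and keeps 25.5.
Round 1 (the licensee proposes): the licensor can get 25.5 next round, worth 0.79 × 25.5 = 20.145 now, so the licensee offers 20.145, keeping 129.855.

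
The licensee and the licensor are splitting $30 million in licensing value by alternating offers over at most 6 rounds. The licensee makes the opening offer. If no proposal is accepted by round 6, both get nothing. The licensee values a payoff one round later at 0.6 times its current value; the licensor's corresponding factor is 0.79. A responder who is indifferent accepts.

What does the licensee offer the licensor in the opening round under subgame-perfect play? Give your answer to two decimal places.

19.30

Solve by backward induction from round 6.
Round 6 (the licensor proposes): rejection yields 0 for the licensee; the licensor offers 0 and keeps 30.
Round 5 (the licensee proposes): the licensor can get 30 next round, worth 0.79 × 30 = 23.7 now. The licensee offers 23.7 and keeps 30 − 23.7 = 6.3.
Round 4 (the licensor proposes): the licensee can get 6.3 next round, worth 0.6 × 6.3 = 3.78 now. The licensor offers 3.78 and keeps 30 − 3.78 = 26.22.
Round 3 (the licensee proposes): the licensor can get 26.22 next round, worth 0.79 × 26.22 = 20.7138 now; the licensee offers that and keeps 9.2862.
Round 2 (the licensor proposes): the licensee can get 9.2862 next round, worth 0.6 × 9.2862 = 5.57172 now, so the licensor offers 5.57172, keeping 24.42828.
Round 1 (the licensee proposes): the licensor can get 24.42828 next round, worth 0.79 × 24.42828 = 19.2983412 now; the licensee offers that and keeps 10.7016588.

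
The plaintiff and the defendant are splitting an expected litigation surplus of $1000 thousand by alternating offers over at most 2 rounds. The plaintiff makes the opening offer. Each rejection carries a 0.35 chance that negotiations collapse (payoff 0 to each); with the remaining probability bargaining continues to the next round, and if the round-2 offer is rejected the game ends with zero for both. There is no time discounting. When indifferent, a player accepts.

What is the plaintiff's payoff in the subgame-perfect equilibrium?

350

Round 2 (the defendant proposes): rejection yields 0 for the plaintiff; the defendant offers 0 and keeps 1000.
Round 1 (the plaintiff proposes): rejecting gives the defendant an expected 0.65 × 1000 = 650. The plaintiff offers 650 and keeps 1000 − 650 = 350.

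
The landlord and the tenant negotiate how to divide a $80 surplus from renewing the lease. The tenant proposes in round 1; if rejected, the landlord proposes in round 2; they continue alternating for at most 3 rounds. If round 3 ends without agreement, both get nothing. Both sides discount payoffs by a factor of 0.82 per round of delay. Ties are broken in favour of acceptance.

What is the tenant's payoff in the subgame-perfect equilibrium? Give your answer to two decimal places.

68.19

Round 3 (the tenant proposes): rejection yields 0 for the landlord; the tenant offers 0 and keeps 80.
Round 2 (the landlord proposes): the tenant can get 80 next round, worth 0.82 × 80 = 65.6 now, so the landlord offers 65.6, keeping 14.4.
Round 1 (the tenant proposes): the landlord can get 14.4 next round, worth 0.82 × 14.4 = 11.808 now; the tenant offers that and keeps 68.192.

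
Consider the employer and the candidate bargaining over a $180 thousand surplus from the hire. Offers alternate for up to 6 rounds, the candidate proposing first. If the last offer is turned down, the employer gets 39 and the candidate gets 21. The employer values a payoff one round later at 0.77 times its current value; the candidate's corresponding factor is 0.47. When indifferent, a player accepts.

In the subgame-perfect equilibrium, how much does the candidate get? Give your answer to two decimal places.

Round 6 (the employer proposes): the candidate gets 21 if talks fail, so the employer offers 21 and keeps 159.
Round 5 (the candidate proposes): the employer can get 159 next round, worth 0.77 × 159 = 122.43 now; the candidate offers that and keeps 57.57.
Round 4 (the employer proposes): the candidate can get 57.57 next round, worth 0.47 × 57.57 = 27.0579 now; the employer offers that and keeps 152.9421.
Round 3 (the candidate proposes): the employer can get 152.9421 next round, worth 0.77 × 152.9421 = 117.765417 now, so the candidate offers 117.765417, keeping 62.234583.
Round 2 (the employer proposes): the candidate can get 62.234583 next round, worth 0.47 × 62.234583 = 29.25025401 now; the employer offers that and keeps 150.74974599.
Round 1 (the candidate proposes): the employer can get 150.74974599 next round, worth 0.77 × 150.74974599 = 116.0773044123 now; the candidate offers that and keeps 63.9226955877.

63.92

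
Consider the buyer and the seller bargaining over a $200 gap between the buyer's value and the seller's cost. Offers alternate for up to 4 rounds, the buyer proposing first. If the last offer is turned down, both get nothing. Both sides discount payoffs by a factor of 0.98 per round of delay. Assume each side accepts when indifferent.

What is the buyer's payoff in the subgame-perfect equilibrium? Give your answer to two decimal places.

7.84

Round 4 (the seller proposes): the buyer will accept anything ≥ 0, so the seller offers 0 and keeps 200.
Round 3 (the buyer proposes): the seller can get 200 next round, worth 0.98 × 200 = 196 now, so the buyer offers 196, keeping 4.
Round 2 (the seller proposes): the buyer can get 4 next round, worth 0.98 × 4 = 3.92 now; the seller offers that and keeps 196.08.
Round 1 (the buyer proposes): the seller can get 196.08 next round, worth 0.98 × 196.08 = 192.1584 now; the buyer offers that and keeps 7.8416.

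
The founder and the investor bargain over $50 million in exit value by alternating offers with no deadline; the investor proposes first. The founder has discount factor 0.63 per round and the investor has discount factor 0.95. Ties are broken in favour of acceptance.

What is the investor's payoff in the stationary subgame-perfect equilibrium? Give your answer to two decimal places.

46.08

Let x be the investor's share when the investor proposes and y be the founder's share when the founder proposes.
The founder accepts iff offered ≥ 0.63·y, so x = 50 − 0.63y. Symmetrically y = 50 − 0.95x.
Substituting: x = 50 − 0.63(50 − 0.95x), giving x(1 − 0.95·0.63) = 50(1 − 0.63).
So x = 50 × 0.37 / 0.4015 ≈ 46.0772, and the founder receives 50 − x ≈ 3.9228.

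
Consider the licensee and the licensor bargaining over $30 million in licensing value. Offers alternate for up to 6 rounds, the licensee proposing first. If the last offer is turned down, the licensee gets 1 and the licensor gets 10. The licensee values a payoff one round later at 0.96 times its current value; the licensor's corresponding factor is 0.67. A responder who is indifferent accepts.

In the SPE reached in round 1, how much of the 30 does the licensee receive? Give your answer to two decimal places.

20.64

Round 6 (the licensor proposes): the licensee gets 1 if talks fail, so the licensor offers 1 and keeps 29.
Round 5 (the licensee proposes): the licensor can get 29 next round, worth 0.67 × 29 = 19.43 now; the licensee offers that and keeps 10.57.
Round 4 (the licensor proposes): the licensee can get 10.57 next round, worth 0.96 × 10.57 = 10.1472 now, so the licensor offers 10.1472, keeping 19.8528.
Round 3 (the licensee proposes): the licensor can get 19.8528 next round, worth 0.67 × 19.8528 = 13.301376 now; the licensee offers that and keeps 16.698624.
Round 2 (the licensor proposes): the licensee can get 16.698624 next round, worth 0.96 × 16.698624 = 16.03067904 now, so the licensor offers 16.03067904, keeping 13.96932096.
Round 1 (the licensee proposes): the licensor can get 13.96932096 next round, worth 0.67 × 13.96932096 = 9.3594450432 now; the licensee offers that and keeps 20.6405549568.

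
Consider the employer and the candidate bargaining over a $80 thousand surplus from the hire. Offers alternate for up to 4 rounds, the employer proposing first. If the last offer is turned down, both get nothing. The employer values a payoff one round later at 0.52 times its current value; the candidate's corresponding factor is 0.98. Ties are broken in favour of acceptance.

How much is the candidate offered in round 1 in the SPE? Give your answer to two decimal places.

77.58

Round 4 (the candidate proposes): the employer will accept anything ≥ 0, so the candidate offers 0 and keeps 80.
Round 3 (the employer proposes): the candidate can get 80 next round, worth 0.98 × 80 = 78.4 now, so the employer offers 78.4, keeping 1.6.
Round 2 (the candidate proposes): the employer can get 1.6 next round, worth 0.52 × 1.6 = 0.832 now. The candidate offers 0.832 and keeps 80 − 0.832 = 79.168.
Round 1 (the employer proposes): the candidate can get 79.168 next round, worth 0.98 × 79.168 = 77.58464 now, so the employer offers 77.58464, keeping 2.41536.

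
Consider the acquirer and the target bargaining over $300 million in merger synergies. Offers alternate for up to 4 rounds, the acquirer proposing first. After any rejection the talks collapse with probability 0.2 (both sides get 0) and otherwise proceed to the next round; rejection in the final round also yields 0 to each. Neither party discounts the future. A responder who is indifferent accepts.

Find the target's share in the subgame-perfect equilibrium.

By backward induction:
Round 4 (the target proposes): the acquirer will accept anything ≥ 0, so the target offers 0 and keeps 300.
Round 3 (the acquirer proposes): rejecting gives the target an expected 0.8 × 300 = 240; the acquirer offers that and keeps 60.
Round 2 (the target proposes): rejecting gives the acquirer an expected 0.8 × 60 = 48. The target offers 48 and keeps 300 − 48 = 252.
Round 1 (the acquirer proposes): rejecting gives the target an expected 0.8 × 252 = 201.6, so the acquirer offers 201.6, keeping 98.4.

201.6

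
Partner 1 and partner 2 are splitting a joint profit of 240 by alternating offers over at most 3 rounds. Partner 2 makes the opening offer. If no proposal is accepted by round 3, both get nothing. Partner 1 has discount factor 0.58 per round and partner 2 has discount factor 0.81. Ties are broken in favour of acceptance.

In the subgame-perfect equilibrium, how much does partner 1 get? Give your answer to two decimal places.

26.45

Solve by backward induction from round 3.
Round 3 (partner 2 proposes): rejection yields 0 for partner 1; partner 2 offers 0 and keeps 240.
Round 2 (partner 1 proposes): partner 2 can get 240 next round, worth 0.81 × 240 = 194.4 now; partner 1 offers that and keeps 45.6.
Round 1 (partner 2 proposes): partner 1 can get 45.6 next round, worth 0.58 × 45.6 = 26.448 now, so partner 2 offers 26.448, keeping 213.552.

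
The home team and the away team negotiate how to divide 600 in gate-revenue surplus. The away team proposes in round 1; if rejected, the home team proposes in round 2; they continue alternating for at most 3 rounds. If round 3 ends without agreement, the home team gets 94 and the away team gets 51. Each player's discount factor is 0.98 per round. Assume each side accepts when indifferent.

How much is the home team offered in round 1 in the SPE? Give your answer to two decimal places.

102.04

Round 3 (the away team proposes): the home team gets 94 if talks fail, so the away team offers 94 and keeps 506.
Round 2 (the home team proposes): the away team can get 506 next round, worth 0.98 × 506 = 495.88 now; the home team offers that and keeps 104.12.
Round 1 (the away team proposes): the home team can get 104.12 next round, worth 0.98 × 104.12 = 102.0376 now. The away team offers 102.0376 and keeps 600 − 102.0376 = 497.9624.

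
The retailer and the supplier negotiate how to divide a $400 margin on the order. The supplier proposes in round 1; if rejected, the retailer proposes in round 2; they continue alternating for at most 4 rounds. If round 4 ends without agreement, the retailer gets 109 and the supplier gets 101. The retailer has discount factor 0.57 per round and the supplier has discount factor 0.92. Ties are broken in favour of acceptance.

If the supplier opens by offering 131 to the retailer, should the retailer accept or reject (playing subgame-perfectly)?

Accept

Work out the retailer's continuation value if the offer is rejected.
Round 4 (the retailer proposes): the supplier gets 101 if talks fail, so the retailer offers 101 and keeps 299.
Round 3 (the supplier proposes): the retailer can get 299 next round, worth 0.57 × 299 = 170.43 now. The supplier offers 170.43 and keeps 400 − 170.43 = 229.57.
Round 2 (the retailer proposes): the supplier can get 229.57 next round, worth 0.92 × 229.57 = 211.2044 now, so the retailer offers 211.2044, keeping 188.7956.
So by rejecting in round 1, the retailer gets 188.7956 next round, worth 0.57 × 188.7956 = 107.613492 now.
Offer 131 ≥ 107.613492, so the retailer accepts.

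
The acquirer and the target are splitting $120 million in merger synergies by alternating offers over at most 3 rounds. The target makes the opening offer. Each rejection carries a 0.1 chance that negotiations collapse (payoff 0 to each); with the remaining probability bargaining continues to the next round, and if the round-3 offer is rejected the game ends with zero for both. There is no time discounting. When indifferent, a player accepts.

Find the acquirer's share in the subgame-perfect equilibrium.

10.8

Round 3 (the target proposes): the acquirer will accept anything ≥ 0, so the target offers 0 and keeps 120.
Round 2 (the acquirer proposes): rejecting gives the target an expected 0.9 × 120 = 108. The acquirer offers 108 and keeps 120 − 108 = 12.
Round 1 (the target proposes): rejecting gives the acquirer an expected 0.9 × 12 = 10.8; the target offers that and keeps 109.2.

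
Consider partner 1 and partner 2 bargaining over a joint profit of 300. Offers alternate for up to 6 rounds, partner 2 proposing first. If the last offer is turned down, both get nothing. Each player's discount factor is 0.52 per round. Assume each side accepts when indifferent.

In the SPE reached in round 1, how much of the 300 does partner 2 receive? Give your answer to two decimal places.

193.47

Round 6 (partner 1 proposes): partner 2 will accept anything ≥ 0, so partner 1 offers 0 and keeps 300.
Round 5 (partner 2 proposes): partner 1 can get 300 next round, worth 0.52 × 300 = 156 now; partner 2 offers that and keeps 144.
Round 4 (partner 1 proposes): partner 2 can get 144 next round, worth 0.52 × 144 = 74.88 now; partner 1 offers that and keeps 225.12.
Round 3 (partner 2 proposes): partner 1 can get 225.12 next round, worth 0.52 × 225.12 = 117.0624 now. Partner 2 offers 117.0624 and keeps 300 − 117.0624 = 182.9376.
Round 2 (partner 1 proposes): partner 2 can get 182.9376 next round, worth 0.52 × 182.9376 = 95.127552 now. Partner 1 offers 95.127552 and keeps 300 − 95.127552 = 204.872448.
Round 1 (partner 2 proposes): partner 1 can get 204.872448 next round, worth 0.52 × 204.872448 = 106.53367296 now. Partner 2 offers 106.53367296 and keeps 300 − 106.53367296 = 193.46632704.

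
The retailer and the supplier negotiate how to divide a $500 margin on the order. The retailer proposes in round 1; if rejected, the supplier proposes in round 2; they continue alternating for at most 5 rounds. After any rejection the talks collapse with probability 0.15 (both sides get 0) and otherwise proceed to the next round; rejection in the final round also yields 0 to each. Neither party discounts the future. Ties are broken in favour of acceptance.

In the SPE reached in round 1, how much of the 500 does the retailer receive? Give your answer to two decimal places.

390.19

Round 5 (the retailer proposes): rejection yields 0 for the supplier; the retailer offers 0 and keeps 500.
Round 4 (the supplier proposes): rejecting gives the retailer an expected 0.85 × 500 = 425; the supplier offers that and keeps 75.
Round 3 (the retailer proposes): rejecting gives the supplier an expected 0.85 × 75 = 63.75. The retailer offers 63.75 and keeps 500 − 63.75 = 436.25.
Round 2 (the supplier proposes): rejecting gives the retailer an expected 0.85 × 436.25 = 370.8125; the supplier offers that and keeps 129.1875.
Round 1 (the retailer proposes): rejecting gives the supplier an expected 0.85 × 129.1875 = 109.809375, so the retailer offers 109.809375, keeping 390.190625.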